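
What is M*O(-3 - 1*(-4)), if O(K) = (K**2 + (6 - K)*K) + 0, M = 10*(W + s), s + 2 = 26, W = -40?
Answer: -960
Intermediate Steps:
s = 24 (s = -2 + 26 = 24)
M = -160 (M = 10*(-40 + 24) = 10*(-16) = -160)
O(K) = K**2 + K*(6 - K) (O(K) = (K**2 + K*(6 - K)) + 0 = K**2 + K*(6 - K))
M*O(-3 - 1*(-4)) = -960*(-3 - 1*(-4)) = -960*(-3 + 4) = -960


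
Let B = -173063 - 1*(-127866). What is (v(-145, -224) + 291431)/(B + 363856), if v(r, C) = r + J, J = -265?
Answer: 291021/318659 ≈ 0.91327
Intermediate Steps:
B = -45197 (B = -173063 + 127866 = -45197)
v(r, C) = -265 + r (v(r, C) = r - 265 = -265 + r)
(v(-145, -224) + 291431)/(B + 363856) = ((-265 - 145) + 291431)/(-45197 + 363856) = (-410 + 291431)/318659 = 291021*(1/318659) = 291021/318659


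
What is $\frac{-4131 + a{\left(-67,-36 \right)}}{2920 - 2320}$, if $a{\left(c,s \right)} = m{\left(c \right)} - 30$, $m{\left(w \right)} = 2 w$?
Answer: $- \frac{859}{120} \approx -7.1583$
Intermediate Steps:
$a{\left(c,s \right)} = -30 + 2 c$ ($a{\left(c,s \right)} = 2 c - 30 = -30 + 2 c$)
$\frac{-4131 + a{\left(-67,-36 \right)}}{2920 - 2320} = \frac{-4131 + \left(-30 + 2 \left(-67\right)\right)}{2920 - 2320} = \frac{-4131 - 164}{600} = \left(-4131 - 164\right) \frac{1}{600} = \left(-4295\right) \frac{1}{600} = - \frac{859}{120}$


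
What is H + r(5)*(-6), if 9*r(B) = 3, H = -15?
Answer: -17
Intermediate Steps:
r(B) = 1/3 (r(B) = (1/9)*3 = 1/3)
H + r(5)*(-6) = -15 + (1/3)*(-6) = -15 - 2 = -17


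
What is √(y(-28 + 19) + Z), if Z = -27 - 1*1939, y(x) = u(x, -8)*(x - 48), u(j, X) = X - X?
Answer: I*√1966 ≈ 44.34*I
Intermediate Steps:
u(j, X) = 0
y(x) = 0 (y(x) = 0*(x - 48) = 0*(-48 + x) = 0)
Z = -1966 (Z = -27 - 1939 = -1966)
√(y(-28 + 19) + Z) = √(0 - 1966) = √(-1966) = I*√1966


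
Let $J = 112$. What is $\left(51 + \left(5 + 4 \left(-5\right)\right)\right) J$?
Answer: $4032$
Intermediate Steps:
$\left(51 + \left(5 + 4 \left(-5\right)\right)\right) J = \left(51 + \left(5 + 4 \left(-5\right)\right)\right) 112 = \left(51 + \left(5 - 20\right)\right) 112 = \left(51 - 15\right) 112 = 36 \cdot 112 = 4032$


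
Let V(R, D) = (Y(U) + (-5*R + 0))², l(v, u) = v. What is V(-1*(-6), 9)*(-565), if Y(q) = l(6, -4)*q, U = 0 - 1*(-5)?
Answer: 0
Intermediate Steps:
U = 5 (U = 0 + 5 = 5)
Y(q) = 6*q
V(R, D) = (30 - 5*R)² (V(R, D) = (6*5 + (-5*R + 0))² = (30 - 5*R)²)
V(-1*(-6), 9)*(-565) = (25*(-6 - 1*(-6))²)*(-565) = (25*(-6 + 6)²)*(-565) = (25*0²)*(-565) = (25*0)*(-565) = 0*(-565) = 0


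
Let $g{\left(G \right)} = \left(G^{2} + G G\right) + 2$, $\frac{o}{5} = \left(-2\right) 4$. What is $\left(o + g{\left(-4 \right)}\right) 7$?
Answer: $-42$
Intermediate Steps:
$o = -40$ ($o = 5 \left(\left(-2\right) 4\right) = 5 \left(-8\right) = -40$)
$g{\left(G \right)} = 2 + 2 G^{2}$ ($g{\left(G \right)} = \left(G^{2} + G^{2}\right) + 2 = 2 G^{2} + 2 = 2 + 2 G^{2}$)
$\left(o + g{\left(-4 \right)}\right) 7 = \left(-40 + \left(2 + 2 \left(-4\right)^{2}\right)\right) 7 = \left(-40 + \left(2 + 2 \cdot 16\right)\right) 7 = \left(-40 + \left(2 + 32\right)\right) 7 = \left(-40 + 34\right) 7 = \left(-6\right) 7 = -42$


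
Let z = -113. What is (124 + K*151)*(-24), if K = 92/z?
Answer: -2880/113 ≈ -25.487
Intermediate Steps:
K = -92/113 (K = 92/(-113) = 92*(-1/113) = -92/113 ≈ -0.81416)
(124 + K*151)*(-24) = (124 - 92/113*151)*(-24) = (124 - 13892/113)*(-24) = (120/113)*(-24) = -2880/113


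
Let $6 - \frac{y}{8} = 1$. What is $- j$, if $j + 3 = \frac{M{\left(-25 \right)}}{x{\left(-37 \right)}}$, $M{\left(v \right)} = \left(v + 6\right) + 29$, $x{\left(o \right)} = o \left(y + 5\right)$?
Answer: $\frac{1001}{333} \approx 3.006$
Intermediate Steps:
$y = 40$ ($y = 48 - 8 = 40$)
$x{\left(o \right)} = 45 o$ ($x{\left(o \right)} = o \left(40 + 5\right) = o 45 = 45 o$)
$M{\left(v \right)} = 35 + v$ ($M{\left(v \right)} = \left(6 + v\right) + 29 = 35 + v$)
$j = - \frac{1001}{333}$ ($j = -3 + \frac{35 - 25}{45 \left(-37\right)} = -3 + \frac{10}{-1665} = -3 + 10 \left(- \frac{1}{1665}\right) = -3 - \frac{2}{333} = - \frac{1001}{333} \approx -3.006$)
$- j = \left(-1\right) \left(- \frac{1001}{333}\right) = \frac{1001}{333}$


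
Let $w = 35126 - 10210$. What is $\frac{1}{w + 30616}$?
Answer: $\frac{1}{55532} \approx 1.8008 \cdot 10^{-5}$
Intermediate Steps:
$w = 24916$ ($w = 35126 - 10210 = 24916$)
$\frac{1}{w + 30616} = \frac{1}{24916 + 30616} = \frac{1}{55532}$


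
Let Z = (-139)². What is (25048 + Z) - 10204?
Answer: 34165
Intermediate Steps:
Z = 19321
(25048 + Z) - 10204 = (25048 + 19321) - 10204 = 44369 - 10204 = 34165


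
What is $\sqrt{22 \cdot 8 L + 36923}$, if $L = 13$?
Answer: $\sqrt{39211} \approx 198.02$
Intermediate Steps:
$\sqrt{22 \cdot 8 L + 36923} = \sqrt{22 \cdot 8 \cdot 13 + 36923} = \sqrt{176 \cdot 13 + 36923} = \sqrt{2288 + 36923} = \sqrt{39211}$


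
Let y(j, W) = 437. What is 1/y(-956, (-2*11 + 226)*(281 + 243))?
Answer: 1/437 ≈ 0.0022883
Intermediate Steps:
1/y(-956, (-2*11 + 226)*(281 + 243)) = 1/437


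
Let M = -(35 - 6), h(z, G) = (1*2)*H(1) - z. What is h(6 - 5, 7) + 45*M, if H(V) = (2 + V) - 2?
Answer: -1304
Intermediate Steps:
H(V) = V
h(z, G) = 2 - z (h(z, G) = (1*2)*1 - z = 2*1 - z = 2 - z)
M = -29 (M = -1*29 = -29)
h(6 - 5, 7) + 45*M = (2 - (6 - 5)) + 45*(-29) = (2 - 1*1) - 1305 = (2 - 1) - 1305 = 1 - 1305 = -1304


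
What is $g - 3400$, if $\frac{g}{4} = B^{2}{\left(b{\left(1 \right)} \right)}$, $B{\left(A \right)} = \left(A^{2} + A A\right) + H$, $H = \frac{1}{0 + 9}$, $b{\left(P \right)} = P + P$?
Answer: $- \frac{254084}{81} \approx -3136.8$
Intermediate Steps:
$b{\left(P \right)} = 2 P$
$H = \frac{1}{9} \approx 0.11111$
$B{\left(A \right)} = \frac{1}{9} + 2 A^{2}$ ($B{\left(A \right)} = \left(A^{2} + A A\right) + \frac{1}{9} = \left(A^{2} + A^{2}\right) + \frac{1}{9} = 2 A^{2} + \frac{1}{9} = \frac{1}{9} + 2 A^{2}$)
$g = \frac{21316}{81}$ ($g = 4 \left(\frac{1}{9} + 2 \left(2 \cdot 1\right)^{2}\right)^{2} = 4 \left(\frac{1}{9} + 2 \cdot 2^{2}\right)^{2} = 4 \left(\frac{1}{9} + 2 \cdot 4\right)^{2} = 4 \left(\frac{1}{9} + 8\right)^{2} = 4 \left(\frac{73}{9}\right)^{2} = 4 \cdot \frac{5329}{81} = \frac{21316}{81} \approx 263.16$)
$g - 3400 = \frac{21316}{81} - 3400 = - \frac{254084}{81}$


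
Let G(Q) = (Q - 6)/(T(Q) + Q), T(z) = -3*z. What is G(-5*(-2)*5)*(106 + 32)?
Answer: -1518/25 ≈ -60.720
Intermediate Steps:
G(Q) = -(-6 + Q)/(2*Q) (G(Q) = (Q - 6)/(-3*Q + Q) = (-6 + Q)/((-2*Q)) = (-6 + Q)*(-1/(2*Q)) = -(-6 + Q)/(2*Q))
G(-5*(-2)*5)*(106 + 32) = ((6 - (-5*(-2))*5)/(2*((-5*(-2)*5))))*(106 + 32) = ((6 - 10*5)/(2*((10*5))))*138 = ((½)*(6 - 1*50)/50)*138 = ((½)*(1/50)*(6 - 50))*138 = ((½)*(1/50)*(-44))*138 = -11/25*138 = -1518/25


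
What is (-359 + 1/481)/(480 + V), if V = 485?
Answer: -172678/464165 ≈ -0.37202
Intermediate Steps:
(-359 + 1/481)/(480 + V) = (-359 + 1/481)/(480 + 485) = (-359 + 1/481)/965 = -172678/481*1/965 = -172678/464165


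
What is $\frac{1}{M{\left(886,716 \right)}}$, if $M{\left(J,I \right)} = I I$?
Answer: $\frac{1}{512656} \approx 1.9506 \cdot 10^{-6}$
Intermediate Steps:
$M{\left(J,I \right)} = I^{2}$
$\frac{1}{M{\left(886,716 \right)}} = \frac{1}{716^{2}} = \frac{1}{512656}$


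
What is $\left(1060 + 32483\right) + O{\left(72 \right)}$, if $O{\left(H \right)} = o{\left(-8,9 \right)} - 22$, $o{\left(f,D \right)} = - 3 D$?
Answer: $33494$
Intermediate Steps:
$O{\left(H \right)} = -49$ ($O{\left(H \right)} = \left(-3\right) 9 - 22 = -27 - 22 = -49$)
$\left(1060 + 32483\right) + O{\left(72 \right)} = \left(1060 + 32483\right) - 49 = 33543 - 49 = 33494$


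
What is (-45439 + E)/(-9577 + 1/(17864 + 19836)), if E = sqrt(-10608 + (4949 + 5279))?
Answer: 1713050300/361052899 - 75400*I*sqrt(95)/361052899 ≈ 4.7446 - 0.0020355*I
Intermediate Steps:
E = 2*I*sqrt(95) (E = sqrt(-10608 + 10228) = sqrt(-380) = 2*I*sqrt(95) ≈ 19.494*I)
(-45439 + E)/(-9577 + 1/(17864 + 19836)) = (-45439 + 2*I*sqrt(95))/(-9577 + 1/(17864 + 19836)) = (-45439 + 2*I*sqrt(95))/(-9577 + 1/37700) = (-45439 + 2*I*sqrt(95))/(-361052899/37700) = (-45439 + 2*I*sqrt(95))*(-37700/361052899) = 1713050300/361052899 - 75400*I*sqrt(95)/361052899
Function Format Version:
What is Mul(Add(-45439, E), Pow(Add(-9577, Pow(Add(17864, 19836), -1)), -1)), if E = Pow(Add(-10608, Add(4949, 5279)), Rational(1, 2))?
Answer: Add(Rational(1713050300, 361052899), Mul(Rational(-75400, 361052899), I, Pow(95, Rational(1, 2)))) ≈ Add(4.7446, Mul(-0.0020355, I))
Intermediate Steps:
E = Mul(2, I, Pow(95, Rational(1, 2))) (E = Pow(Add(-10608, 10228), Rational(1, 2)) = Pow(-380, Rational(1, 2)) = Mul(2, I, Pow(95, Rational(1, 2))) ≈ Mul(19.494, I))
Mul(Add(-45439, E), Pow(Add(-9577, Pow(Add(17864, 19836), -1)), -1)) = Mul(Add(-45439, Mul(2, I, Pow(95, Rational(1, 2)))), Pow(Add(-9577, Pow(Add(17864, 19836), -1)), -1)) = Mul(Add(-45439, Mul(2, I, Pow(95, Rational(1, 2)))), Pow(Add(-9577, Pow(37700, -1)), -1)) = Mul(Add(-45439, Mul(2, I, Pow(95, Rational(1, 2)))), Pow(Add(-9577, Rational(1, 37700)), -1)) = Mul(Add(-45439, Mul(2, I, Pow(95, Rational(1, 2)))), Pow(Rational(-361052899, 37700), -1)) = Mul(Add(-45439, Mul(2, I, Pow(95, Rational(1, 2)))), Rational(-37700, 361052899)) = Add(Rational(1713050300, 361052899), Mul(Rational(-75400, 361052899), I, Pow(95, Rational(1, 2))))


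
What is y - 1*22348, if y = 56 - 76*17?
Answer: -23584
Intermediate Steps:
y = -1236 (y = 56 - 1292 = -1236)
y - 1*22348 = -1236 - 1*22348 = -1236 - 22348 = -23584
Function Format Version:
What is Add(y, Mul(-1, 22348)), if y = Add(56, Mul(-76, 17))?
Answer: -23584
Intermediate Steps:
y = -1236 (y = Add(56, -1292) = -1236)
Add(y, Mul(-1, 22348)) = Add(-1236, Mul(-1, 22348)) = Add(-1236, -22348) = -23584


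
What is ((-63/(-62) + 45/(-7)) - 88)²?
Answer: 1643572681/188356 ≈ 8725.9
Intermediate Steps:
((-63/(-62) + 45/(-7)) - 88)² = ((-63*(-1/62) + 45*(-⅐)) - 88)² = ((63/62 - 45/7) - 88)² = (-2349/434 - 88)² = (-40541/434)² = 1643572681/188356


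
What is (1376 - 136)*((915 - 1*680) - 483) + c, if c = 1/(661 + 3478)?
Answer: -1272825279/4139 ≈ -3.0752e+5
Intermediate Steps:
c = 1/4139 ≈ 0.00024160
(1376 - 136)*((915 - 1*680) - 483) + c = (1376 - 136)*((915 - 1*680) - 483) + 1/4139 = 1240*((915 - 680) - 483) + 1/4139 = 1240*(235 - 483) + 1/4139 = 1240*(-248) + 1/4139 = -307520 + 1/4139 = -1272825279/4139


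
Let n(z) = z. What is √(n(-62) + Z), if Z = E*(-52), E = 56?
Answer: I*√2974 ≈ 54.534*I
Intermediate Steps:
Z = -2912 (Z = 56*(-52) = -2912)
√(n(-62) + Z) = √(-62 - 2912) = √(-2974) = I*√2974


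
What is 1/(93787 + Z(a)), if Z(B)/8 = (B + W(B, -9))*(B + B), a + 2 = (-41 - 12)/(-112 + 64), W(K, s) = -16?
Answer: 144/13540201 ≈ 1.0635e-5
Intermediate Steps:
a = -43/48 (a = -2 + (-41 - 12)/(-112 + 64) = -2 - 53/(-48) = -2 - 53*(-1/48) = -2 + 53/48 = -43/48 ≈ -0.89583)
Z(B) = 16*B*(-16 + B) (Z(B) = 8*((B - 16)*(B + B)) = 8*((-16 + B)*(2*B)) = 8*(2*B*(-16 + B)) = 16*B*(-16 + B))
1/(93787 + Z(a)) = 1/(93787 + 16*(-43/48)*(-16 - 43/48)) = 1/(93787 + 16*(-43/48)*(-811/48)) = 1/(93787 + 34873/144) = 1/(13540201/144) = 144/13540201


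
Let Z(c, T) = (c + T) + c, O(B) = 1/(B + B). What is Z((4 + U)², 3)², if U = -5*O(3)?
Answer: 172225/324 ≈ 531.56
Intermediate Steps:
O(B) = 1/(2*B)
U = -⅚ (U = -5/(2*3) = -5*⅙ = -⅚ ≈ -0.83333)
Z(c, T) = T + 2*c (Z(c, T) = (T + c) + c = T + 2*c)
Z((4 + U)², 3)² = (3 + 2*(4 - ⅚)²)² = (3 + 2*(19/6)²)² = (3 + 2*(361/36))² = (3 + 361/18)² = (415/18)² = 172225/324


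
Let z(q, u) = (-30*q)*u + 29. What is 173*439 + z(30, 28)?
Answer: 50776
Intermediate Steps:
z(q, u) = 29 - 30*q*u (z(q, u) = -30*q*u + 29 = 29 - 30*q*u)
173*439 + z(30, 28) = 173*439 + (29 - 30*30*28) = 75947 + (29 - 25200) = 75947 - 25171 = 50776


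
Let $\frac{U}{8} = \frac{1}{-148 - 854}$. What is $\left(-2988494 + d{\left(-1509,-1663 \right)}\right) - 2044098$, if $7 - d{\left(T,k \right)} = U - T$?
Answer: $- \frac{2522081090}{501} \approx -5.0341 \cdot 10^{6}$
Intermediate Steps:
$U = - \frac{4}{501}$ ($U = \frac{8}{-148 - 854} = \frac{8}{-1002} = 8 \left(- \frac{1}{1002}\right) = - \frac{4}{501} \approx -0.007984$)
$d{\left(T,k \right)} = \frac{3511}{501} + T$ ($d{\left(T,k \right)} = 7 - \left(- \frac{4}{501} - T\right) = 7 + \left(\frac{4}{501} + T\right) = \frac{3511}{501} + T$)
$\left(-2988494 + d{\left(-1509,-1663 \right)}\right) - 2044098 = \left(-2988494 + \left(\frac{3511}{501} - 1509\right)\right) - 2044098 = \left(-2988494 - \frac{752498}{501}\right) - 2044098 = - \frac{1497987992}{501} - 2044098 = - \frac{2522081090}{501}$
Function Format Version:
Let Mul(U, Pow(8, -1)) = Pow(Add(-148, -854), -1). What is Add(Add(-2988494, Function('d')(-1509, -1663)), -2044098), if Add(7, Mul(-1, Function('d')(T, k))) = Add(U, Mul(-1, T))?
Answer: Rational(-2522081090, 501) ≈ -5.0341e+6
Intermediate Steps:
U = Rational(-4, 501) (U = Mul(8, Pow(Add(-148, -854), -1)) = Mul(8, Pow(-1002, -1)) = Mul(8, Rational(-1, 1002)) = Rational(-4, 501) ≈ -0.0079840)
Function('d')(T, k) = Add(Rational(3511, 501), T) (Function('d')(T, k) = Add(7, Mul(-1, Add(Rational(-4, 501), Mul(-1, T)))) = Add(7, Add(Rational(4, 501), T)) = Add(Rational(3511, 501), T))
Add(Add(-2988494, Function('d')(-1509, -1663)), -2044098) = Add(Add(-2988494, Add(Rational(3511, 501), -1509)), -2044098) = Add(Add(-2988494, Rational(-752498, 501)), -2044098) = Add(Rational(-1497987992, 501), -2044098) = Rational(-2522081090, 501)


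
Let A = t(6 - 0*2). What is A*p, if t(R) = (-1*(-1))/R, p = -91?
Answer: -91/6 ≈ -15.167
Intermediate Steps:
t(R) = 1/R
A = 1/6 (A = 1/(6 - 0*2) = 1/(6 - 1*0) = 1/(6 + 0) = 1/6 ≈ 0.16667)
A*p = (1/6)*(-91) = -91/6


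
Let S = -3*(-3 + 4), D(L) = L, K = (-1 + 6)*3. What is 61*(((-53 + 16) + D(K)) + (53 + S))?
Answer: 1708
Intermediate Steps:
K = 15 (K = 5*3 = 15)
S = -3 (S = -3*1 = -3)
61*(((-53 + 16) + D(K)) + (53 + S)) = 61*(((-53 + 16) + 15) + (53 - 3)) = 61*((-37 + 15) + 50) = 61*(-22 + 50) = 61*28 = 1708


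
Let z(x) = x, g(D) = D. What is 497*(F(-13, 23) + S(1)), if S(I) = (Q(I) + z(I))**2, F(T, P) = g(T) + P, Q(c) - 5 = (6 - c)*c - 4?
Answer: 29323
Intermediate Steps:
Q(c) = 1 + c*(6 - c) (Q(c) = 5 + ((6 - c)*c - 4) = 5 + (c*(6 - c) - 4) = 5 + (-4 + c*(6 - c)) = 1 + c*(6 - c))
F(T, P) = P + T (F(T, P) = T + P = P + T)
S(I) = (1 - I**2 + 7*I)**2 (S(I) = ((1 - I**2 + 6*I) + I)**2 = (1 - I**2 + 7*I)**2)
497*(F(-13, 23) + S(1)) = 497*((23 - 13) + (1 - 1*1**2 + 7*1)**2) = 497*(10 + (1 - 1*1 + 7)**2) = 497*(10 + (1 - 1 + 7)**2) = 497*(10 + 7**2) = 497*(10 + 49) = 497*59 = 29323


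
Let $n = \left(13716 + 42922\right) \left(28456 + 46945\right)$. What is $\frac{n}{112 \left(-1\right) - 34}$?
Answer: $- \frac{2135280919}{73} \approx -2.925 \cdot 10^{7}$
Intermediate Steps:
$n = 4270561838$ ($n = 56638 \cdot 75401 = 4270561838$)
$\frac{n}{112 \left(-1\right) - 34} = \frac{4270561838}{112 \left(-1\right) - 34} = \frac{4270561838}{-112 - 34} = \frac{4270561838}{-146} = 4270561838 \left(- \frac{1}{146}\right) = - \frac{2135280919}{73}$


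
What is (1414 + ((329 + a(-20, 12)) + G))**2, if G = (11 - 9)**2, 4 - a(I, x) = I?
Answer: 3136441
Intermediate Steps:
a(I, x) = 4 - I
G = 4 (G = 2**2 = 4)
(1414 + ((329 + a(-20, 12)) + G))**2 = (1414 + ((329 + (4 - 1*(-20))) + 4))**2 = (1414 + ((329 + (4 + 20)) + 4))**2 = (1414 + ((329 + 24) + 4))**2 = (1414 + (353 + 4))**2 = (1414 + 357)**2 = 1771**2 = 3136441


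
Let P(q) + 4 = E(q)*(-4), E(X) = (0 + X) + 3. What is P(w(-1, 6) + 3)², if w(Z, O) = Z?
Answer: 576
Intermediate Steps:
E(X) = 3 + X (E(X) = X + 3 = 3 + X)
P(q) = -16 - 4*q (P(q) = -4 + (3 + q)*(-4) = -4 + (-12 - 4*q) = -16 - 4*q)
P(w(-1, 6) + 3)² = (-16 - 4*(-1 + 3))² = (-16 - 4*2)² = (-16 - 8)² = (-24)² = 576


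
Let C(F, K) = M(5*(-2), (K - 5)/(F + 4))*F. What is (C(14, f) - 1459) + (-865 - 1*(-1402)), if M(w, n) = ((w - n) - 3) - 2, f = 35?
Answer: -3466/3 ≈ -1155.3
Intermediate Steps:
M(w, n) = -5 + w - n (M(w, n) = (-3 + w - n) - 2 = -5 + w - n)
C(F, K) = F*(-15 - (-5 + K)/(4 + F)) (C(F, K) = (-5 + 5*(-2) - (K - 5)/(F + 4))*F = (-5 - 10 - (-5 + K)/(4 + F))*F = (-15 - (-5 + K)/(4 + F))*F = F*(-15 - (-5 + K)/(4 + F)))
(C(14, f) - 1459) + (-865 - 1*(-1402)) = (-1*14*(55 + 35 + 15*14)/(4 + 14) - 1459) + (-865 - 1*(-1402)) = (-1*14*(55 + 35 + 210)/18 - 1459) + (-865 + 1402) = (-1*14*1/18*300 - 1459) + 537 = (-700/3 - 1459) + 537 = -5077/3 + 537 = -3466/3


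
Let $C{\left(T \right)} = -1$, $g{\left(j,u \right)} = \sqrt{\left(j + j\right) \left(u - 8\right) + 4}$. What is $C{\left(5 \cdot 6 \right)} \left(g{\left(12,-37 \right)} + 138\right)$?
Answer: $-138 - 2 i \sqrt{269} \approx -138.0 - 32.802 i$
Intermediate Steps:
$g{\left(j,u \right)} = \sqrt{4 + 2 j \left(-8 + u\right)}$ ($g{\left(j,u \right)} = \sqrt{2 j \left(-8 + u\right) + 4} = \sqrt{4 + 2 j \left(-8 + u\right)}$)
$C{\left(5 \cdot 6 \right)} \left(g{\left(12,-37 \right)} + 138\right) = - (\sqrt{4 - 192 + 2 \cdot 12 \left(-37\right)} + 138) = - (\sqrt{4 - 192 - 888} + 138) = - (\sqrt{-1076} + 138) = - (2 i \sqrt{269} + 138) = - (138 + 2 i \sqrt{269}) = -138 - 2 i \sqrt{269}$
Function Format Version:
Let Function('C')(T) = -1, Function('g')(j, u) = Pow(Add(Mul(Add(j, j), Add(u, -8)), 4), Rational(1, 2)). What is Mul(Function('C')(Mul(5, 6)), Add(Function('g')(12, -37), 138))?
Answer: Add(-138, Mul(-2, I, Pow(269, Rational(1, 2)))) ≈ Add(-138.00, Mul(-32.802, I))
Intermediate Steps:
Function('g')(j, u) = Pow(Add(4, Mul(2, j, Add(-8, u))), Rational(1, 2)) (Function('g')(j, u) = Pow(Add(Mul(Mul(2, j), Add(-8, u)), 4), Rational(1, 2)) = Pow(Add(Mul(2, j, Add(-8, u)), 4), Rational(1, 2)) = Pow(Add(4, Mul(2, j, Add(-8, u))), Rational(1, 2)))
Mul(Function('C')(Mul(5, 6)), Add(Function('g')(12, -37), 138)) = Mul(-1, Add(Pow(Add(4, Mul(-16, 12), Mul(2, 12, -37)), Rational(1, 2)), 138)) = Mul(-1, Add(Pow(Add(4, -192, -888), Rational(1, 2)), 138)) = Mul(-1, Add(Pow(-1076, Rational(1, 2)), 138)) = Mul(-1, Add(Mul(2, I, Pow(269, Rational(1, 2))), 138)) = Mul(-1, Add(138, Mul(2, I, Pow(269, Rational(1, 2))))) = Add(-138, Mul(-2, I, Pow(269, Rational(1, 2))))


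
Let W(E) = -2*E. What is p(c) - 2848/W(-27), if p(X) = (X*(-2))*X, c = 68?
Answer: -251120/27 ≈ -9300.7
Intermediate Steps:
p(X) = -2*X**2 (p(X) = (-2*X)*X = -2*X**2)
p(c) - 2848/W(-27) = -2*68**2 - 2848/((-2*(-27))) = -2*4624 - 2848/54 = -9248 - 2848/54 = -9248 - 1*1424/27 = -9248 - 1424/27 = -251120/27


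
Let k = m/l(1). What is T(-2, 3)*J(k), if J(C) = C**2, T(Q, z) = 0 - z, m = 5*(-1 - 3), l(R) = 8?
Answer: -75/4 ≈ -18.750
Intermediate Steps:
m = -20 (m = 5*(-4) = -20)
T(Q, z) = -z
k = -5/2 (k = -20/8 = -20*1/8 = -5/2 ≈ -2.5000)
T(-2, 3)*J(k) = (-1*3)*(-5/2)**2 = -3*25/4 = -75/4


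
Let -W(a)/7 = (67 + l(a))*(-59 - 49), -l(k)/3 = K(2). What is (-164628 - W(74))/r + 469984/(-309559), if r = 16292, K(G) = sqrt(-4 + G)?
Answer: -18574710212/1260833807 + 567*I*sqrt(2)/4073 ≈ -14.732 + 0.19687*I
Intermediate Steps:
l(k) = -3*I*sqrt(2) (l(k) = -3*sqrt(-4 + 2) = -3*I*sqrt(2))
W(a) = 50652 - 2268*I*sqrt(2) (W(a) = -7*(67 - 3*I*sqrt(2))*(-59 - 49) = -7*(67 - 3*I*sqrt(2))*(-108) = -7*(-7236 + 324*I*sqrt(2)) = 50652 - 2268*I*sqrt(2))
(-164628 - W(74))/r + 469984/(-309559) = (-164628 - (50652 - 2268*I*sqrt(2)))/16292 + 469984/(-309559) = (-164628 + (-50652 + 2268*I*sqrt(2)))*(1/16292) + 469984*(-1/309559) = (-215280 + 2268*I*sqrt(2))*(1/16292) - 469984/309559 = (-53820/4073 + 567*I*sqrt(2)/4073) - 469984/309559 = -18574710212/1260833807 + 567*I*sqrt(2)/4073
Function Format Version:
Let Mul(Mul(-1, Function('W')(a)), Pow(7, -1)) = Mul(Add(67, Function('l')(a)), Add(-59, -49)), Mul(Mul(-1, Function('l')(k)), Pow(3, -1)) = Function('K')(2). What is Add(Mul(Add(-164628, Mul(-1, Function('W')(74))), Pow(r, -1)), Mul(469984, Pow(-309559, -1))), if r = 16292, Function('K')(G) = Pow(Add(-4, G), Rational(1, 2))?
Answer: Add(Rational(-18574710212, 1260833807), Mul(Rational(567, 4073), I, Pow(2, Rational(1, 2)))) ≈ Add(-14.732, Mul(0.19687, I))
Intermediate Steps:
Function('l')(k) = Mul(-3, I, Pow(2, Rational(1, 2))) (Function('l')(k) = Mul(-3, Pow(Add(-4, 2), Rational(1, 2))) = Mul(-3, Pow(-2, Rational(1, 2))) = Mul(-3, Mul(I, Pow(2, Rational(1, 2)))) = Mul(-3, I, Pow(2, Rational(1, 2))))
Function('W')(a) = Add(50652, Mul(-2268, I, Pow(2, Rational(1, 2)))) (Function('W')(a) = Mul(-7, Mul(Add(67, Mul(-3, I, Pow(2, Rational(1, 2)))), Add(-59, -49))) = Mul(-7, Mul(Add(67, Mul(-3, I, Pow(2, Rational(1, 2)))), -108)) = Mul(-7, Add(-7236, Mul(324, I, Pow(2, Rational(1, 2))))) = Add(50652, Mul(-2268, I, Pow(2, Rational(1, 2)))))
Add(Mul(Add(-164628, Mul(-1, Function('W')(74))), Pow(r, -1)), Mul(469984, Pow(-309559, -1))) = Add(Mul(Add(-164628, Mul(-1, Add(50652, Mul(-2268, I, Pow(2, Rational(1, 2)))))), Pow(16292, -1)), Mul(469984, Pow(-309559, -1))) = Add(Mul(Add(-164628, Add(-50652, Mul(2268, I, Pow(2, Rational(1, 2))))), Rational(1, 16292)), Mul(469984, Rational(-1, 309559))) = Add(Mul(Add(-215280, Mul(2268, I, Pow(2, Rational(1, 2)))), Rational(1, 16292)), Rational(-469984, 309559)) = Add(Add(Rational(-53820, 4073), Mul(Rational(567, 4073), I, Pow(2, Rational(1, 2)))), Rational(-469984, 309559)) = Add(Rational(-18574710212, 1260833807), Mul(Rational(567, 4073), I, Pow(2, Rational(1, 2))))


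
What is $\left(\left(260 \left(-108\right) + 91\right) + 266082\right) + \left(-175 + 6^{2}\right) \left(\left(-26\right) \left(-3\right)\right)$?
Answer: $227251$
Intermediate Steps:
$\left(\left(260 \left(-108\right) + 91\right) + 266082\right) + \left(-175 + 6^{2}\right) \left(\left(-26\right) \left(-3\right)\right) = \left(\left(-28080 + 91\right) + 266082\right) + \left(-175 + 36\right) 78 = \left(-27989 + 266082\right) - 10842 = 238093 - 10842 = 227251$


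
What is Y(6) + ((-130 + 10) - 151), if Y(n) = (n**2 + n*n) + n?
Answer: -193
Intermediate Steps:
Y(n) = n + 2*n**2 (Y(n) = (n**2 + n**2) + n = 2*n**2 + n = n + 2*n**2)
Y(6) + ((-130 + 10) - 151) = 6*(1 + 2*6) + ((-130 + 10) - 151) = 6*(1 + 12) + (-120 - 151) = 6*13 - 271 = 78 - 271 = -193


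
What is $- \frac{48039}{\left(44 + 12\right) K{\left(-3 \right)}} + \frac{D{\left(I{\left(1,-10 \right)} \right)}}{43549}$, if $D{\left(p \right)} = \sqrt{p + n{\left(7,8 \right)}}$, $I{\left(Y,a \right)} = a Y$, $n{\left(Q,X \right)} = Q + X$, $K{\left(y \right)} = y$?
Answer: $\frac{16013}{56} + \frac{\sqrt{5}}{43549} \approx 285.95$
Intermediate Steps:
$I{\left(Y,a \right)} = Y a$
$D{\left(p \right)} = \sqrt{15 + p}$ ($D{\left(p \right)} = \sqrt{p + \left(7 + 8\right)} = \sqrt{p + 15} = \sqrt{15 + p}$)
$- \frac{48039}{\left(44 + 12\right) K{\left(-3 \right)}} + \frac{D{\left(I{\left(1,-10 \right)} \right)}}{43549} = - \frac{48039}{\left(44 + 12\right) \left(-3\right)} + \frac{\sqrt{15 + 1 \left(-10\right)}}{43549} = - \frac{48039}{56 \left(-3\right)} + \sqrt{15 - 10} \cdot \frac{1}{43549} = - \frac{48039}{-168} + \sqrt{5} \cdot \frac{1}{43549} = \left(-48039\right) \left(- \frac{1}{168}\right) + \frac{\sqrt{5}}{43549} = \frac{16013}{56} + \frac{\sqrt{5}}{43549}$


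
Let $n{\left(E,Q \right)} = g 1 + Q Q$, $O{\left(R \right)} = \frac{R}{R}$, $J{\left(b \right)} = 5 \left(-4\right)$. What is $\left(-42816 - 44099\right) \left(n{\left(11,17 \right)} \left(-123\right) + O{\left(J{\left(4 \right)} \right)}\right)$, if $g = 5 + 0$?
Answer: $3142933315$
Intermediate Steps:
$g = 5$
$J{\left(b \right)} = -20$
$O{\left(R \right)} = 1$
$n{\left(E,Q \right)} = 5 + Q^{2}$ ($n{\left(E,Q \right)} = 5 \cdot 1 + Q Q = 5 + Q^{2}$)
$\left(-42816 - 44099\right) \left(n{\left(11,17 \right)} \left(-123\right) + O{\left(J{\left(4 \right)} \right)}\right) = \left(-42816 - 44099\right) \left(\left(5 + 17^{2}\right) \left(-123\right) + 1\right) = - 86915 \left(\left(5 + 289\right) \left(-123\right) + 1\right) = - 86915 \left(294 \left(-123\right) + 1\right) = - 86915 \left(-36162 + 1\right) = \left(-86915\right) \left(-36161\right) = 3142933315$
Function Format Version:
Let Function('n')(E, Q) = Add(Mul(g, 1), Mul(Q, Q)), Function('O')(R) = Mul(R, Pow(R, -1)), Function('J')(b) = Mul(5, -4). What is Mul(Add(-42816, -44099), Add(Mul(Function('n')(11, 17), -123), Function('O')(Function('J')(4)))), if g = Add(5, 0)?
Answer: 3142933315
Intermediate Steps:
g = 5
Function('J')(b) = -20
Function('O')(R) = 1
Function('n')(E, Q) = Add(5, Pow(Q, 2)) (Function('n')(E, Q) = Add(Mul(5, 1), Mul(Q, Q)) = Add(5, Pow(Q, 2)))
Mul(Add(-42816, -44099), Add(Mul(Function('n')(11, 17), -123), Function('O')(Function('J')(4)))) = Mul(Add(-42816, -44099), Add(Mul(Add(5, Pow(17, 2)), -123), 1)) = Mul(-86915, Add(Mul(Add(5, 289), -123), 1)) = Mul(-86915, Add(Mul(294, -123), 1)) = Mul(-86915, Add(-36162, 1)) = Mul(-86915, -36161) = 3142933315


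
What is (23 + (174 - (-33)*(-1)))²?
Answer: 26896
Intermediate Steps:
(23 + (174 - (-33)*(-1)))² = (23 + (174 - 1*33))² = (23 + (174 - 33))² = (23 + 141)² = 164² = 26896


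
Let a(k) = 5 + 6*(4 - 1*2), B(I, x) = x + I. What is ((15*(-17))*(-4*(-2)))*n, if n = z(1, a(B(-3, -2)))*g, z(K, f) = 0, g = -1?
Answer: 0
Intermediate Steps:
B(I, x) = I + x
a(k) = 17 (a(k) = 5 + 6*(4 - 2) = 5 + 6*2 = 5 + 12 = 17)
n = 0 (n = 0*(-1) = 0)
((15*(-17))*(-4*(-2)))*n = ((15*(-17))*(-4*(-2)))*0 = -255*8*0 = -2040*0 = 0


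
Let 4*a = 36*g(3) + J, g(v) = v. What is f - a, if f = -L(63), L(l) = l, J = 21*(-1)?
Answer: -339/4 ≈ -84.750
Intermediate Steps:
J = -21
f = -63 (f = -1*63 = -63)
a = 87/4 (a = (36*3 - 21)/4 = (108 - 21)/4 = (¼)*87 = 87/4 ≈ 21.750)
f - a = -63 - 1*87/4 = -63 - 87/4 = -339/4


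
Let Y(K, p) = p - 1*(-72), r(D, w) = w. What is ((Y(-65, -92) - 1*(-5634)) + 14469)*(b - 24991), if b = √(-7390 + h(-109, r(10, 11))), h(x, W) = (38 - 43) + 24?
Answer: -501894253 + 180747*I*√91 ≈ -5.0189e+8 + 1.7242e+6*I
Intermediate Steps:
h(x, W) = 19 (h(x, W) = -5 + 24 = 19)
Y(K, p) = 72 + p (Y(K, p) = p + 72 = 72 + p)
b = 9*I*√91 (b = √(-7390 + 19) = √(-7371) = 9*I*√91 ≈ 85.854*I)
((Y(-65, -92) - 1*(-5634)) + 14469)*(b - 24991) = (((72 - 92) - 1*(-5634)) + 14469)*(9*I*√91 - 24991) = ((-20 + 5634) + 14469)*(-24991 + 9*I*√91) = (5614 + 14469)*(-24991 + 9*I*√91) = 20083*(-24991 + 9*I*√91) = -501894253 + 180747*I*√91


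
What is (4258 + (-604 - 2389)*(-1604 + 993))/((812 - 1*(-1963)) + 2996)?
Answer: 1832981/5771 ≈ 317.62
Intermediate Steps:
(4258 + (-604 - 2389)*(-1604 + 993))/((812 - 1*(-1963)) + 2996) = (4258 - 2993*(-611))/((812 + 1963) + 2996) = (4258 + 1828723)/(2775 + 2996) = 1832981/5771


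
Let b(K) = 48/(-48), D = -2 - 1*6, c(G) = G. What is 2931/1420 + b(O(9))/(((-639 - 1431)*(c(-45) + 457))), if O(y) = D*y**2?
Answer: 124983773/60551640 ≈ 2.0641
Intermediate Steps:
D = -8 (D = -2 - 6 = -8)
O(y) = -8*y**2
b(K) = -1 (b(K) = 48*(-1/48) = -1)
2931/1420 + b(O(9))/(((-639 - 1431)*(c(-45) + 457))) = 2931/1420 - 1/((-639 - 1431)*(-45 + 457)) = 2931*(1/1420) - 1/((-2070*412)) = 2931/1420 - 1/(-852840) = 2931/1420 - 1*(-1/852840) = 2931/1420 + 1/852840 = 124983773/60551640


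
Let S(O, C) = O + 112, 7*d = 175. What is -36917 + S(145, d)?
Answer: -36660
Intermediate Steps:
d = 25 (d = (1/7)*175 = 25)
S(O, C) = 112 + O
-36917 + S(145, d) = -36917 + (112 + 145) = -36917 + 257 = -36660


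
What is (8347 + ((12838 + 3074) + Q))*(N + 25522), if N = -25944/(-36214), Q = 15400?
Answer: 18328003359334/18107 ≈ 1.0122e+9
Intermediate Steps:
N = 12972/18107 (N = -25944*(-1/36214) = 12972/18107 ≈ 0.71641)
(8347 + ((12838 + 3074) + Q))*(N + 25522) = (8347 + ((12838 + 3074) + 15400))*(12972/18107 + 25522) = (8347 + (15912 + 15400))*(462139826/18107) = (8347 + 31312)*(462139826/18107) = 39659*(462139826/18107) = 18328003359334/18107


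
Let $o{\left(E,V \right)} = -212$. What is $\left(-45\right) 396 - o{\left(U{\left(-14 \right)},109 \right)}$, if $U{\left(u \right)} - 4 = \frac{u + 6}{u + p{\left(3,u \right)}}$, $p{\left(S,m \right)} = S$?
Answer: $-17608$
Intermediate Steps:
$U{\left(u \right)} = 4 + \frac{6 + u}{3 + u}$ ($U{\left(u \right)} = 4 + \frac{u + 6}{u + 3} = 4 + \frac{6 + u}{3 + u}$)
$\left(-45\right) 396 - o{\left(U{\left(-14 \right)},109 \right)} = \left(-45\right) 396 - -212 = -17820 + 212 = -17608$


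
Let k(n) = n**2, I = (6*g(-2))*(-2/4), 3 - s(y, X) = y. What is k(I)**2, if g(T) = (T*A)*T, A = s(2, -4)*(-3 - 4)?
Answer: 49787136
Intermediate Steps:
s(y, X) = 3 - y
A = -7 (A = (3 - 1*2)*(-3 - 4) = (3 - 2)*(-7) = 1*(-7) = -7)
g(T) = -7*T**2 (g(T) = (T*(-7))*T = (-7*T)*T = -7*T**2)
I = 84 (I = (6*(-7*(-2)**2))*(-2/4) = (6*(-7*4))*(-2*1/4) = (6*(-28))*(-1/2) = -168*(-1/2) = 84)
k(I)**2 = (84**2)**2 = 7056**2 = 49787136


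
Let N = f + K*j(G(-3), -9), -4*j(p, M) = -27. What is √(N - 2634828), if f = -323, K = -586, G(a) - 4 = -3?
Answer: I*√10556426/2 ≈ 1624.5*I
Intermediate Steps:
G(a) = 1 (G(a) = 4 - 3 = 1)
j(p, M) = 27/4 (j(p, M) = -¼*(-27) = 27/4)
N = -8557/2 (N = -323 - 586*27/4 = -323 - 7911/2 = -8557/2 ≈ -4278.5)
√(N - 2634828) = √(-8557/2 - 2634828) = √(-5278213/2) = I*√10556426/2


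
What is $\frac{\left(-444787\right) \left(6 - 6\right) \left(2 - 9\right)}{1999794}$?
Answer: $0$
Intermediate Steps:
$\frac{\left(-444787\right) \left(6 - 6\right) \left(2 - 9\right)}{1999794} = - 444787 \cdot 0 \left(2 - 9\right) \frac{1}{1999794} = - 444787 \cdot 0 \left(-7\right) \frac{1}{1999794} = \left(-444787\right) 0 \cdot \frac{1}{1999794} = 0 \cdot \frac{1}{1999794} = 0$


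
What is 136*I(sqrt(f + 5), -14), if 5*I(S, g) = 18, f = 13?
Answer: 2448/5 ≈ 489.60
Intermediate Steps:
I(S, g) = 18/5 (I(S, g) = (1/5)*18 = 18/5)
136*I(sqrt(f + 5), -14) = 136*(18/5) = 2448/5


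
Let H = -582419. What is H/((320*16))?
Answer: -582419/5120 ≈ -113.75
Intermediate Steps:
H/((320*16)) = -582419/(320*16) = -582419/5120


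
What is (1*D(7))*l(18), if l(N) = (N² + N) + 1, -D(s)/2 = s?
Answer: -4802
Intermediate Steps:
D(s) = -2*s
l(N) = 1 + N + N² (l(N) = (N + N²) + 1 = 1 + N + N²)
(1*D(7))*l(18) = (1*(-2*7))*(1 + 18 + 18²) = (1*(-14))*(1 + 18 + 324) = -14*343 = -4802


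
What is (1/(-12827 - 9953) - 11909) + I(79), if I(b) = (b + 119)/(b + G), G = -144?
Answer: -3527633361/296140 ≈ -11912.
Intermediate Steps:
I(b) = (119 + b)/(-144 + b) (I(b) = (b + 119)/(b - 144) = (119 + b)/(-144 + b))
(1/(-12827 - 9953) - 11909) + I(79) = (1/(-12827 - 9953) - 11909) + (119 + 79)/(-144 + 79) = (1/(-22780) - 11909) + 198/(-65) = (-1/22780 - 11909) - 1/65*198 = -271287021/22780 - 198/65 = -3527633361/296140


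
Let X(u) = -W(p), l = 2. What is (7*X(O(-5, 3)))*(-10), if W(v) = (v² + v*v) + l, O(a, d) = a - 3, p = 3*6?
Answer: 45500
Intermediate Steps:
p = 18
O(a, d) = -3 + a
W(v) = 2 + 2*v² (W(v) = (v² + v*v) + 2 = (v² + v²) + 2 = 2*v² + 2 = 2 + 2*v²)
X(u) = -650 (X(u) = -(2 + 2*18²) = -(2 + 2*324) = -(2 + 648) = -1*650 = -650)
(7*X(O(-5, 3)))*(-10) = (7*(-650))*(-10) = -4550*(-10) = 45500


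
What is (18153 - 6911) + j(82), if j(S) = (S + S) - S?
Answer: 11324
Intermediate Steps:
j(S) = S (j(S) = 2*S - S = S)
(18153 - 6911) + j(82) = (18153 - 6911) + 82 = 11242 + 82 = 11324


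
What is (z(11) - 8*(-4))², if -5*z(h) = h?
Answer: 22201/25 ≈ 888.04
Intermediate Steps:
z(h) = -h/5
(z(11) - 8*(-4))² = (-⅕*11 - 8*(-4))² = (-11/5 + 32)² = (149/5)² = 22201/25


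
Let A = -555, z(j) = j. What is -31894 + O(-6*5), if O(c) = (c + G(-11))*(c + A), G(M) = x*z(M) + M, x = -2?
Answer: -20779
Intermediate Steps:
G(M) = -M (G(M) = -2*M + M = -M)
O(c) = (-555 + c)*(11 + c) (O(c) = (c - 1*(-11))*(c - 555) = (c + 11)*(-555 + c) = (11 + c)*(-555 + c) = (-555 + c)*(11 + c))
-31894 + O(-6*5) = -31894 + (-6105 + (-6*5)**2 - (-3264)*5) = -31894 + (-6105 + (-30)**2 - 544*(-30)) = -31894 + (-6105 + 900 + 16320) = -31894 + 11115 = -20779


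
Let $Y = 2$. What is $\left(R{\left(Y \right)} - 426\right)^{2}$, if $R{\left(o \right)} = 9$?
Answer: $173889$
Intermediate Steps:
$\left(R{\left(Y \right)} - 426\right)^{2} = \left(9 - 426\right)^{2} = \left(-417\right)^{2} = 173889$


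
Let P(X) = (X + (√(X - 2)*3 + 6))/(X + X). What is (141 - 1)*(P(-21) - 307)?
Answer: -42930 - 10*I*√23 ≈ -42930.0 - 47.958*I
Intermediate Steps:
P(X) = (6 + X + 3*√(-2 + X))/(2*X) (P(X) = (X + (√(-2 + X)*3 + 6))/((2*X)) = (X + (3*√(-2 + X) + 6))*(1/(2*X)) = (X + (6 + 3*√(-2 + X)))*(1/(2*X)) = (6 + X + 3*√(-2 + X))*(1/(2*X)) = (6 + X + 3*√(-2 + X))/(2*X))
(141 - 1)*(P(-21) - 307) = (141 - 1)*((½)*(6 - 21 + 3*√(-2 - 21))/(-21) - 307) = 140*((½)*(-1/21)*(6 - 21 + 3*√(-23)) - 307) = 140*((½)*(-1/21)*(6 - 21 + 3*(I*√23)) - 307) = 140*((½)*(-1/21)*(6 - 21 + 3*I*√23) - 307) = 140*((½)*(-1/21)*(-15 + 3*I*√23) - 307) = 140*((5/14 - I*√23/14) - 307) = 140*(-4293/14 - I*√23/14) = -42930 - 10*I*√23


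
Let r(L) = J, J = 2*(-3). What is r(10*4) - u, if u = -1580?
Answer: 1574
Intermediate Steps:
J = -6
r(L) = -6
r(10*4) - u = -6 - 1*(-1580) = -6 + 1580 = 1574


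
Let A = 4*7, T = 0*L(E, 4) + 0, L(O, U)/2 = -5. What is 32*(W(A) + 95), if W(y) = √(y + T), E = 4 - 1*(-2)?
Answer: 3040 + 64*√7 ≈ 3209.3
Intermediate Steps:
E = 6 (E = 4 + 2 = 6)
L(O, U) = -10 (L(O, U) = 2*(-5) = -10)
T = 0 (T = 0*(-10) + 0 = 0 + 0 = 0)
A = 28
W(y) = √y (W(y) = √(y + 0) = √y)
32*(W(A) + 95) = 32*(√28 + 95) = 32*(2*√7 + 95) = 32*(95 + 2*√7) = 3040 + 64*√7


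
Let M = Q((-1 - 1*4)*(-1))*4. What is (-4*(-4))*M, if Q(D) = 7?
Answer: 448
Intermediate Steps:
M = 28 (M = 7*4 = 28)
(-4*(-4))*M = -4*(-4)*28 = 16*28 = 448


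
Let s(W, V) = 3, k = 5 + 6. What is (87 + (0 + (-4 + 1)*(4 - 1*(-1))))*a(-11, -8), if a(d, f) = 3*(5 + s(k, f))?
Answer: 1728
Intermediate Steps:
k = 11
a(d, f) = 24 (a(d, f) = 3*(5 + 3) = 3*8 = 24)
(87 + (0 + (-4 + 1)*(4 - 1*(-1))))*a(-11, -8) = (87 + (0 + (-4 + 1)*(4 - 1*(-1))))*24 = (87 + (0 - 3*(4 + 1)))*24 = (87 + (0 - 3*5))*24 = (87 + (0 - 15))*24 = (87 - 15)*24 = 72*24 = 1728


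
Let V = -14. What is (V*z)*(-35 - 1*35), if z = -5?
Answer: -4900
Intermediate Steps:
(V*z)*(-35 - 1*35) = (-14*(-5))*(-35 - 1*35) = 70*(-35 - 35) = 70*(-70) = -4900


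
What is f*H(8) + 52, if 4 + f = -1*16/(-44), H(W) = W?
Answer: 252/11 ≈ 22.909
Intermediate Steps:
f = -40/11 (f = -4 - 1*16/(-44) = -4 - 16*(-1/44) = -4 + 4/11 = -40/11 ≈ -3.6364)
f*H(8) + 52 = -40/11*8 + 52 = -320/11 + 52 = 252/11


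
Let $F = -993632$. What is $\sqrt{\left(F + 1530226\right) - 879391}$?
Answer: $i \sqrt{342797} \approx 585.49 i$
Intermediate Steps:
$\sqrt{\left(F + 1530226\right) - 879391} = \sqrt{\left(-993632 + 1530226\right) - 879391} = \sqrt{536594 - 879391} = \sqrt{-342797} = i \sqrt{342797}$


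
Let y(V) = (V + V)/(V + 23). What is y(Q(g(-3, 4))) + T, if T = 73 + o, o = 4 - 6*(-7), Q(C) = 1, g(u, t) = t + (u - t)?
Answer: 1429/12 ≈ 119.08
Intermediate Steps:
g(u, t) = u
o = 46 (o = 4 + 42 = 46)
y(V) = 2*V/(23 + V) (y(V) = (2*V)/(23 + V) = 2*V/(23 + V))
T = 119 (T = 73 + 46 = 119)
y(Q(g(-3, 4))) + T = 2*1/(23 + 1) + 119 = 2*1/24 + 119 = 2*1*(1/24) + 119 = 1/12 + 119 = 1429/12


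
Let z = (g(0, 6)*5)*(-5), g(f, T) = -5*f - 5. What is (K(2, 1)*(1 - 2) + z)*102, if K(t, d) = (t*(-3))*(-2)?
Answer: 11526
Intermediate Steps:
g(f, T) = -5 - 5*f
K(t, d) = 6*t (K(t, d) = -3*t*(-2) = 6*t)
z = 125 (z = ((-5 - 5*0)*5)*(-5) = ((-5 + 0)*5)*(-5) = -5*5*(-5) = -25*(-5) = 125)
(K(2, 1)*(1 - 2) + z)*102 = ((6*2)*(1 - 2) + 125)*102 = (12*(-1) + 125)*102 = (-12 + 125)*102 = 113*102 = 11526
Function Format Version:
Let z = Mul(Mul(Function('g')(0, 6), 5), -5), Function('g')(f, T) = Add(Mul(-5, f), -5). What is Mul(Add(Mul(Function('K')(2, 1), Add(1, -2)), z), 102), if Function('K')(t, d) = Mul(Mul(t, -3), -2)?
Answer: 11526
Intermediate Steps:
Function('g')(f, T) = Add(-5, Mul(-5, f))
Function('K')(t, d) = Mul(6, t) (Function('K')(t, d) = Mul(Mul(-3, t), -2) = Mul(6, t))
z = 125 (z = Mul(Mul(Add(-5, Mul(-5, 0)), 5), -5) = Mul(Mul(Add(-5, 0), 5), -5) = Mul(Mul(-5, 5), -5) = Mul(-25, -5) = 125)
Mul(Add(Mul(Function('K')(2, 1), Add(1, -2)), z), 102) = Mul(Add(Mul(Mul(6, 2), Add(1, -2)), 125), 102) = Mul(Add(Mul(12, -1), 125), 102) = Mul(Add(-12, 125), 102) = Mul(113, 102) = 11526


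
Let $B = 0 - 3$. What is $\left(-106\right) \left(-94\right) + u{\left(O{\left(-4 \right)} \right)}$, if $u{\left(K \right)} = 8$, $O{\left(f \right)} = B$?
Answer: $9972$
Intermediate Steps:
$B = -3$
$O{\left(f \right)} = -3$
$\left(-106\right) \left(-94\right) + u{\left(O{\left(-4 \right)} \right)} = \left(-106\right) \left(-94\right) + 8 = 9964 + 8 = 9972$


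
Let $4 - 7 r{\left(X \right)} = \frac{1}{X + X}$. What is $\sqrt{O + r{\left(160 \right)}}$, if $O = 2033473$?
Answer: $\frac{\sqrt{159424327965}}{280} \approx 1426.0$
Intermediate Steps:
$r{\left(X \right)} = \frac{4}{7} - \frac{1}{14 X}$ ($r{\left(X \right)} = \frac{4}{7} - \frac{1}{7 \left(X + X\right)} = \frac{4}{7} - \frac{1}{7 \cdot 2 X} = \frac{4}{7} - \frac{\frac{1}{2} \frac{1}{X}}{7} = \frac{4}{7} - \frac{1}{14 X}$)
$\sqrt{O + r{\left(160 \right)}} = \sqrt{2033473 + \frac{-1 + 8 \cdot 160}{14 \cdot 160}} = \sqrt{2033473 + \frac{1}{14} \cdot \frac{1}{160} \left(-1 + 1280\right)} = \sqrt{2033473 + \frac{1}{14} \cdot \frac{1}{160} \cdot 1279} = \sqrt{2033473 + \frac{1279}{2240}} = \sqrt{\frac{4554980799}{2240}} = \frac{\sqrt{159424327965}}{280}$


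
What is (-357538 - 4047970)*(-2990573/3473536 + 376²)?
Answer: -540855004100644051/868384 ≈ -6.2283e+11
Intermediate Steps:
(-357538 - 4047970)*(-2990573/3473536 + 376²) = -4405508*(-2990573*1/3473536 + 141376) = -4405508*(-2990573/3473536 + 141376) = -4405508*491071634963/3473536 = -540855004100644051/868384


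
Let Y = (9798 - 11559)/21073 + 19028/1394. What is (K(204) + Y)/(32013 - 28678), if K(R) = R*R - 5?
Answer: 611376677396/48984083135 ≈ 12.481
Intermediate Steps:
Y = 199261105/14687881 (Y = -1761*1/21073 + 19028*(1/1394) = -1761/21073 + 9514/697 = 199261105/14687881 ≈ 13.566)
K(R) = -5 + R² (K(R) = R² - 5 = -5 + R²)
(K(204) + Y)/(32013 - 28678) = ((-5 + 204²) + 199261105/14687881)/(32013 - 28678) = ((-5 + 41616) + 199261105/14687881)/3335 = (41611 + 199261105/14687881)*(1/3335) = (611376677396/14687881)*(1/3335) = 611376677396/48984083135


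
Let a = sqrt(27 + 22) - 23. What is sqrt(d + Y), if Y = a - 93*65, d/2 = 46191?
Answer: sqrt(86321) ≈ 293.80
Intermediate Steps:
a = -16 (a = sqrt(49) - 23 = 7 - 23 = -16)
d = 92382 (d = 2*46191 = 92382)
Y = -6061 (Y = -16 - 93*65 = -16 - 6045 = -6061)
sqrt(d + Y) = sqrt(92382 - 6061) = sqrt(86321)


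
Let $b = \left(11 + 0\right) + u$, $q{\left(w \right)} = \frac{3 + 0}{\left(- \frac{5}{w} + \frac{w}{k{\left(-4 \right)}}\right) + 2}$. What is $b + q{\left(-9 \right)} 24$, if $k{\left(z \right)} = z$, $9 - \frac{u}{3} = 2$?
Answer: $\frac{8128}{173} \approx 46.983$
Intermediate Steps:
$u = 21$ ($u = 27 - 6 = 21$)
$q{\left(w \right)} = \frac{3}{2 - \frac{5}{w} - \frac{w}{4}}$ ($q{\left(w \right)} = \frac{3 + 0}{\left(- \frac{5}{w} + \frac{w}{-4}\right) + 2} = \frac{3}{\left(- \frac{5}{w} + w \left(- \frac{1}{4}\right)\right) + 2} = \frac{3}{\left(- \frac{5}{w} - \frac{w}{4}\right) + 2} = \frac{3}{2 - \frac{5}{w} - \frac{w}{4}}$)
$b = 32$ ($b = \left(11 + 0\right) + 21 = 11 + 21 = 32$)
$b + q{\left(-9 \right)} 24 = 32 + \left(-12\right) \left(-9\right) \frac{1}{20 + \left(-9\right)^{2} - -72} \cdot 24 = 32 + \left(-12\right) \left(-9\right) \frac{1}{20 + 81 + 72} \cdot 24 = 32 + \left(-12\right) \left(-9\right) \frac{1}{173} \cdot 24 = 32 + \frac{108}{173} \cdot 24 = 32 + \frac{2592}{173} = \frac{8128}{173}$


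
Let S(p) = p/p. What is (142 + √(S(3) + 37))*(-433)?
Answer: -61486 - 433*√38 ≈ -64155.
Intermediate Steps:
S(p) = 1
(142 + √(S(3) + 37))*(-433) = (142 + √(1 + 37))*(-433) = (142 + √38)*(-433) = -61486 - 433*√38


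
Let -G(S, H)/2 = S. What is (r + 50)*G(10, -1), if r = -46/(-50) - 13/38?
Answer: -96098/95 ≈ -1011.6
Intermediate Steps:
r = 549/950 (r = -46*(-1/50) - 13*1/38 = 23/25 - 13/38 = 549/950 ≈ 0.57789)
G(S, H) = -2*S
(r + 50)*G(10, -1) = (549/950 + 50)*(-2*10) = (48049/950)*(-20) = -96098/95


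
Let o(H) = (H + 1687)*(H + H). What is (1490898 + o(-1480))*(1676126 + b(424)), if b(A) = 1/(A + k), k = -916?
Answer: 120698832084733/82 ≈ 1.4719e+12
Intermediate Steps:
o(H) = 2*H*(1687 + H) (o(H) = (1687 + H)*(2*H) = 2*H*(1687 + H))
b(A) = 1/(-916 + A) (b(A) = 1/(A - 916) = 1/(-916 + A))
(1490898 + o(-1480))*(1676126 + b(424)) = (1490898 + 2*(-1480)*(1687 - 1480))*(1676126 + 1/(-916 + 424)) = (1490898 + 2*(-1480)*207)*(1676126 + 1/(-492)) = (1490898 - 612720)*(1676126 - 1/492) = 878178*(824653991/492) = 120698832084733/82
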